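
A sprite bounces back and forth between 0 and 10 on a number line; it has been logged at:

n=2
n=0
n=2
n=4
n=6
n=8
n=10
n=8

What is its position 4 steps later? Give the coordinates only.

The value travels 2 per step and bounces off the walls at 0 and 10.
  step 8: 8 → 6
  step 9: 6 → 4
  step 10: 4 → 2
  step 11: 2 → 0

n=0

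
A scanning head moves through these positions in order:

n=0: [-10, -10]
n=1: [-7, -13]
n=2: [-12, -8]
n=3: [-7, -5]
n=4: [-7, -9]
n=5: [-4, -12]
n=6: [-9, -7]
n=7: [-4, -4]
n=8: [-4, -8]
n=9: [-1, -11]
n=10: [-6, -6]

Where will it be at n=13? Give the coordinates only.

Step-to-step displacements: [+3, -3], [-5, +5], [+5, +3], [+0, -4], [+3, -3], [-5, +5], [+5, +3], [+0, -4], [+3, -3], [-5, +5] — a repeating cycle of length 4.
step 11: apply [+5, +3] → [-1, -3]
step 12: apply [+0, -4] → [-1, -7]
step 13: apply [+3, -3] → [2, -10]

[2, -10]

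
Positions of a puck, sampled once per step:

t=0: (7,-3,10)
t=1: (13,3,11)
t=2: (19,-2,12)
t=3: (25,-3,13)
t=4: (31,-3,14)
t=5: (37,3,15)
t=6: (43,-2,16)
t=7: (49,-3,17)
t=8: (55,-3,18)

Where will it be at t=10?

(67,-2,20)

The first coordinate changes by +6 each step, so at step 10 it is 7 + 10·(6) = 67.
The second coordinate repeats the cycle [-3, 3, -2, -3] with period 4; step 10 mod 4 = 2, giving -2.
The third coordinate changes by +1 each step, so at step 10 it is 10 + 10·(1) = 20.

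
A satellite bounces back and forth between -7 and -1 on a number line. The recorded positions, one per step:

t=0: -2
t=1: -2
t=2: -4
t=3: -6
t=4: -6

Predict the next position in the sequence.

The value reflects between -7 and -1, moving 2 per step.
  step 5: -6 → -4

-4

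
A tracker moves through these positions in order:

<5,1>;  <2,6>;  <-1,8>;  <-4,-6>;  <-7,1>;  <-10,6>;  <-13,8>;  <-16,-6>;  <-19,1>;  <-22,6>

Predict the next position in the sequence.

<-25,8>

The first coordinate changes by -3 each step, so at step 10 it is 5 + 10·(-3) = -25.
The second coordinate repeats the cycle [1, 6, 8, -6] with period 4; step 10 mod 4 = 2, giving 8.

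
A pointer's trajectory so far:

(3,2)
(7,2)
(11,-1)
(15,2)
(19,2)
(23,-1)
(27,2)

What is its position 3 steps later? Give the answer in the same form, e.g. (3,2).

(39,2)

The first coordinate changes by +4 each step, so at step 9 it is 3 + 9·(4) = 39.
The second coordinate repeats the cycle [2, 2, -1] with period 3; step 9 mod 3 = 0, giving 2.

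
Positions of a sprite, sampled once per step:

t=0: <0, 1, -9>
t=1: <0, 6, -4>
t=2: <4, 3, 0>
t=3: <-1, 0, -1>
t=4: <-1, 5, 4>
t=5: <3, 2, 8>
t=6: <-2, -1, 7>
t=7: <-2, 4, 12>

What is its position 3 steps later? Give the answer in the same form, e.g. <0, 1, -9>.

Differencing gives <+0, +5, +5>, <+4, -3, +4>, <-5, -3, -1>, <+0, +5, +5>, <+4, -3, +4>, <-5, -3, -1>, <+0, +5, +5>. This is the pattern <+0, +5, +5>, <+4, -3, +4>, <-5, -3, -1> repeated.
step 8: apply <+4, -3, +4> → <2, 1, 16>
step 9: apply <-5, -3, -1> → <-3, -2, 15>
step 10: apply <+0, +5, +5> → <-3, 3, 20>

<-3, 3, 20>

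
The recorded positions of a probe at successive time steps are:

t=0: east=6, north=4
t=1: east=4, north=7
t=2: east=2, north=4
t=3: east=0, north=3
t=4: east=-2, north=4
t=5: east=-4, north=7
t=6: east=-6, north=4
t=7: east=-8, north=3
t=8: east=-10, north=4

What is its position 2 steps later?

East: linear, -2 per step → -14 at step 10.
North: cycles through 4, 7, 4, 3 every 4 steps. Step 10 lands at position 2 of the cycle → 4.

east=-14, north=4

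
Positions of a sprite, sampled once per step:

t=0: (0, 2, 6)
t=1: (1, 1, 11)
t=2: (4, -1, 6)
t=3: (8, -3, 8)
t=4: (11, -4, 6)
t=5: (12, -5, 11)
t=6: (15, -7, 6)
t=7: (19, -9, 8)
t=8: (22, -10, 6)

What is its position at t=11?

(30, -15, 8)

Step-to-step displacements: (+1, -1, +5), (+3, -2, -5), (+4, -2, +2), (+3, -1, -2), (+1, -1, +5), (+3, -2, -5), (+4, -2, +2), (+3, -1, -2) — a repeating cycle of length 4.
step 9: apply (+1, -1, +5) → (23, -11, 11)
step 10: apply (+3, -2, -5) → (26, -13, 6)
step 11: apply (+4, -2, +2) → (30, -15, 8)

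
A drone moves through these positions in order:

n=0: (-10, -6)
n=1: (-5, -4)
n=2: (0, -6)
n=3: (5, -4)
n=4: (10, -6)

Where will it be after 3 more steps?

The first coordinate changes by +5 each step, so at step 7 it is -10 + 7·(5) = 25.
The second coordinate repeats the cycle [-6, -4] with period 2; step 7 mod 2 = 1, giving -4.

(25, -4)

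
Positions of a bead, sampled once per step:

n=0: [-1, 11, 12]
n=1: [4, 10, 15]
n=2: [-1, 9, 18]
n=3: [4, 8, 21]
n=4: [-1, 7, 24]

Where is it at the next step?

First: cycles through -1, 4 every 2 steps. Step 5 lands at position 1 of the cycle → 4.
Second: linear, -1 per step → 6 at step 5.
Third: linear, +3 per step → 27 at step 5.

[4, 6, 27]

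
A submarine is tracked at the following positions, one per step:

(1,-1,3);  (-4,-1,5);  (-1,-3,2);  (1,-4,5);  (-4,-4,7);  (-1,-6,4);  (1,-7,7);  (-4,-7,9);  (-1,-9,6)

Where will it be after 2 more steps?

(-4,-10,11)

Step-to-step displacements: (-5,+0,+2), (+3,-2,-3), (+2,-1,+3), (-5,+0,+2), (+3,-2,-3), (+2,-1,+3), (-5,+0,+2), (+3,-2,-3) — a repeating cycle of length 3.
step 9: apply (+2,-1,+3) → (1,-10,9)
step 10: apply (-5,+0,+2) → (-4,-10,11)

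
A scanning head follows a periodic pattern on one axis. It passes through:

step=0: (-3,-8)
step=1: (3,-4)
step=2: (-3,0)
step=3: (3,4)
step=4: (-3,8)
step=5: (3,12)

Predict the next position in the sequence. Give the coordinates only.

First: cycles through -3, 3 every 2 steps. Step 6 lands at position 0 of the cycle → -3.
Second: linear, +4 per step → 16 at step 6.

(-3,16)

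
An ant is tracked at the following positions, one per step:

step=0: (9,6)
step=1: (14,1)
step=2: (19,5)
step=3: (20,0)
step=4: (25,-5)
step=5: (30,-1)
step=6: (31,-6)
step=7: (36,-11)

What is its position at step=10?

(47,-17)

The moves between consecutive positions are (+5,-5), (+5,+4), (+1,-5), (+5,-5), (+5,+4), (+1,-5), (+5,-5); they repeat the 3-cycle [(+5,-5), (+5,+4), (+1,-5)].
step 8: apply (+5,+4) → (41,-7)
step 9: apply (+1,-5) → (42,-12)
step 10: apply (+5,-5) → (47,-17)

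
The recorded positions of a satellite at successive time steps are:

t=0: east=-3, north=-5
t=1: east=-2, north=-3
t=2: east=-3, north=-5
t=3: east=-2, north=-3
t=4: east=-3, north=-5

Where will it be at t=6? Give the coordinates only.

The jumps are (+1,+2), (-1,-2), (+1,+2), (-1,-2) — a geometric progression with ratio -1.
step 5: east=-3, north=-5 + (+1,+2) → east=-2, north=-3
step 6: east=-2, north=-3 + (-1,-2) → east=-3, north=-5

east=-3, north=-5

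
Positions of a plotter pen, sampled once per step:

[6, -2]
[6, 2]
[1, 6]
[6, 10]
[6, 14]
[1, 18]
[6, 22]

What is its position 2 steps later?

[1, 30]

The first coordinate repeats the cycle [6, 6, 1] with period 3; step 8 mod 3 = 2, giving 1.
The second coordinate changes by +4 each step, so at step 8 it is -2 + 8·(4) = 30.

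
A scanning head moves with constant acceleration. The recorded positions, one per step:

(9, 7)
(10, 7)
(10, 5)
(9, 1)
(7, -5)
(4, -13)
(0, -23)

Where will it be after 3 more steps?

(-18, -65)

Taking differences between consecutive positions: (+1, +0), (+0, -2), (-1, -4), (-2, -6), (-3, -8), (-4, -10). These grow by (-1, -2) each step.
step 7: (0, -23) + (-5, -12) → (-5, -35)
step 8: (-5, -35) + (-6, -14) → (-11, -49)
step 9: (-11, -49) + (-7, -16) → (-18, -65)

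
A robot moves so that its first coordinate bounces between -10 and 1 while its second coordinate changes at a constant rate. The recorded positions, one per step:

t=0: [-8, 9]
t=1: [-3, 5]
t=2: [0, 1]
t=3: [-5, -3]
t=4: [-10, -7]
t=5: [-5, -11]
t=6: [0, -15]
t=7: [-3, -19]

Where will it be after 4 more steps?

[-1, -35]

The first coordinate reflects between -10 and 1, moving 5 per step.
  step 8: -3 → -8
  step 9: -8 → -7
  step 10: -7 → -2
  step 11: -2 → -1
The second coordinate changes by -4 each step: at step 11 it is -35.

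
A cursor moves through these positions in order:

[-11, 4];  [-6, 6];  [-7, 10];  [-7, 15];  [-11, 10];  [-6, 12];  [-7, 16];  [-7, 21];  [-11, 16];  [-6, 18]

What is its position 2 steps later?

[-7, 27]

Differencing gives [+5, +2], [-1, +4], [+0, +5], [-4, -5], [+5, +2], [-1, +4], [+0, +5], [-4, -5], [+5, +2]. This is the pattern [+5, +2], [-1, +4], [+0, +5], [-4, -5] repeated.
step 10: apply [-1, +4] → [-7, 22]
step 11: apply [+0, +5] → [-7, 27]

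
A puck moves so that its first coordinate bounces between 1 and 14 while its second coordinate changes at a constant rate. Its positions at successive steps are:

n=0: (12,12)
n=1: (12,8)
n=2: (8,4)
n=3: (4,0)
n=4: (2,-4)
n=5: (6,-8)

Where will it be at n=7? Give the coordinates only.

(14,-16)

The first coordinate travels 4 per step and bounces off the walls at 1 and 14.
  step 6: 6 → 10
  step 7: 10 → 14
The second coordinate changes by -4 each step: at step 7 it is -16.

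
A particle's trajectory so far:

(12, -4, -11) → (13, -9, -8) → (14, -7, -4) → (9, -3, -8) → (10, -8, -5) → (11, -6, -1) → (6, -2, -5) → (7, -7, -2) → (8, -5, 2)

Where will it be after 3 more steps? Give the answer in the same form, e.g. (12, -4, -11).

(5, -4, 5)

Differencing gives (+1, -5, +3), (+1, +2, +4), (-5, +4, -4), (+1, -5, +3), (+1, +2, +4), (-5, +4, -4), (+1, -5, +3), (+1, +2, +4). This is the pattern (+1, -5, +3), (+1, +2, +4), (-5, +4, -4) repeated.
step 9: apply (-5, +4, -4) → (3, -1, -2)
step 10: apply (+1, -5, +3) → (4, -6, 1)
step 11: apply (+1, +2, +4) → (5, -4, 5)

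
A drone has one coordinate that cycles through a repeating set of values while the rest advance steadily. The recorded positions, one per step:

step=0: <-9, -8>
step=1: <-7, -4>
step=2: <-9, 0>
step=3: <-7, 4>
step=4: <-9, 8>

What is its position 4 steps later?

<-9, 24>

First: cycles through -9, -7 every 2 steps. Step 8 lands at position 0 of the cycle → -9.
Second: linear, +4 per step → 24 at step 8.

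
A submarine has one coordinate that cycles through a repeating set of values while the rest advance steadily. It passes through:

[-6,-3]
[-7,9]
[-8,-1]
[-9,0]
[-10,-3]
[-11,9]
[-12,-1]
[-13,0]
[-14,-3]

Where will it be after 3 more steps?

The first coordinate changes by -1 each step, so at step 11 it is -6 + 11·(-1) = -17.
The second coordinate repeats the cycle [-3, 9, -1, 0] with period 4; step 11 mod 4 = 3, giving 0.

[-17,0]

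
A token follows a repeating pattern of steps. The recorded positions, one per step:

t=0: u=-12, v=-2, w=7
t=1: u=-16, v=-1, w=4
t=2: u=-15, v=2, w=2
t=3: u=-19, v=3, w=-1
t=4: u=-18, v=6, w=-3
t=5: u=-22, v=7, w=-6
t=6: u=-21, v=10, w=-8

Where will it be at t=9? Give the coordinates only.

Step-to-step displacements: (-4, +1, -3), (+1, +3, -2), (-4, +1, -3), (+1, +3, -2), (-4, +1, -3), (+1, +3, -2) — a repeating cycle of length 2.
step 7: apply (-4, +1, -3) → u=-25, v=11, w=-11
step 8: apply (+1, +3, -2) → u=-24, v=14, w=-13
step 9: apply (-4, +1, -3) → u=-28, v=15, w=-16

u=-28, v=15, w=-16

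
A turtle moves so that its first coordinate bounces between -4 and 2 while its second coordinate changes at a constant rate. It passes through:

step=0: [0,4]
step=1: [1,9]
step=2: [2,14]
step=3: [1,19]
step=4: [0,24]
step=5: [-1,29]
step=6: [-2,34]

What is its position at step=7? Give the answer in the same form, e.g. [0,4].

[-3,39]

The first coordinate reflects between -4 and 2, moving 1 per step.
  step 7: -2 → -3
The second coordinate changes by +5 each step: at step 7 it is 39.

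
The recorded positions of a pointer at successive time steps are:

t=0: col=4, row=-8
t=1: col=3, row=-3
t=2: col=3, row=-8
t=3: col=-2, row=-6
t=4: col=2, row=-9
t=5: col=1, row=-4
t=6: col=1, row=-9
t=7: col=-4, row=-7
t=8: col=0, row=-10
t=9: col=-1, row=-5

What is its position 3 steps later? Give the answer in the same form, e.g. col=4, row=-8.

col=-2, row=-11

The moves between consecutive positions are (-1, +5), (+0, -5), (-5, +2), (+4, -3), (-1, +5), (+0, -5), (-5, +2), (+4, -3), (-1, +5); they repeat the 4-cycle [(-1, +5), (+0, -5), (-5, +2), (+4, -3)].
step 10: apply (+0, -5) → col=-1, row=-10
step 11: apply (-5, +2) → col=-6, row=-8
step 12: apply (+4, -3) → col=-2, row=-11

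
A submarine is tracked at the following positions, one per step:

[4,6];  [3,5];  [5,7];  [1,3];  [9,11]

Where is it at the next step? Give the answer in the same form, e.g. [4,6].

The jumps are [-1,-1], [+2,+2], [-4,-4], [+8,+8] — a geometric progression with ratio -2.
step 5: [9,11] + [-16,-16] → [-7,-5]

[-7,-5]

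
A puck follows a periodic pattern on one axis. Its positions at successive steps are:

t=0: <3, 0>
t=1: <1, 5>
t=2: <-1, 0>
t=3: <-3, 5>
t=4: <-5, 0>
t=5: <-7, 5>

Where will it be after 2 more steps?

<-11, 5>

First: linear, -2 per step → -11 at step 7.
Second: cycles through 0, 5 every 2 steps. Step 7 lands at position 1 of the cycle → 5.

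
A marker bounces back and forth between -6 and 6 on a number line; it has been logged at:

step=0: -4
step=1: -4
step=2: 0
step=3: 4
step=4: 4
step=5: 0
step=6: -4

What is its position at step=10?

The value travels 4 per step and bounces off the walls at -6 and 6.
  step 7: -4 → -4
  step 8: -4 → 0
  step 9: 0 → 4
  step 10: 4 → 4

4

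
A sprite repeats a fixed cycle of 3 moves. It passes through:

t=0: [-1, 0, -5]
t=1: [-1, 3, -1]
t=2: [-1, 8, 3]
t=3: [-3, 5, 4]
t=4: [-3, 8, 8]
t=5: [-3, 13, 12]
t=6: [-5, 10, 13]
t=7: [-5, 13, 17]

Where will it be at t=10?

The moves between consecutive positions are [+0, +3, +4], [+0, +5, +4], [-2, -3, +1], [+0, +3, +4], [+0, +5, +4], [-2, -3, +1], [+0, +3, +4]; they repeat the 3-cycle [[+0, +3, +4], [+0, +5, +4], [-2, -3, +1]].
step 8: apply [+0, +5, +4] → [-5, 18, 21]
step 9: apply [-2, -3, +1] → [-7, 15, 22]
step 10: apply [+0, +3, +4] → [-7, 18, 26]

[-7, 18, 26]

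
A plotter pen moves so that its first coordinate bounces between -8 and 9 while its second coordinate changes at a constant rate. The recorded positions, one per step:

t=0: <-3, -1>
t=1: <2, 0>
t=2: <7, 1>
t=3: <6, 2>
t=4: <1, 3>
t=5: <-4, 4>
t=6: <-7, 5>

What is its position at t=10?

<5, 9>

The first coordinate travels 5 per step and bounces off the walls at -8 and 9.
  step 7: -7 → -2
  step 8: -2 → 3
  step 9: 3 → 8
  step 10: 8 → 5
The second coordinate changes by +1 each step: at step 10 it is 9.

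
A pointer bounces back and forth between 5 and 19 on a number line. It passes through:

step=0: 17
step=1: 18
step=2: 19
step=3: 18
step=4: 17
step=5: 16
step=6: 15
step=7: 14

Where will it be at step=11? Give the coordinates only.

10

The value reflects between 5 and 19, moving 1 per step.
  step 8: 14 → 13
  step 9: 13 → 12
  step 10: 12 → 11
  step 11: 11 → 10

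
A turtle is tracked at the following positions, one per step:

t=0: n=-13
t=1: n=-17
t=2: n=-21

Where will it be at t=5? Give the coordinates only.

n=-33

Each step adds -4 to the position.
step 3: -21 − 4 → n=-25
step 4: -25 − 4 → n=-29
step 5: -29 − 4 → n=-33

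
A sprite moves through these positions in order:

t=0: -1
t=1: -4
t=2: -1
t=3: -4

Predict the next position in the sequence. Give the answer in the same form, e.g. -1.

-1

The jumps are -3, +3, -3 — a geometric progression with ratio -1.
step 4: -4 + 3 → -1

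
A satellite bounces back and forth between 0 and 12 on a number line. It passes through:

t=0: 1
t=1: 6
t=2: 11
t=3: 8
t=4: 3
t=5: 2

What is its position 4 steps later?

The value reflects between 0 and 12, moving 5 per step.
  step 6: 2 → 7
  step 7: 7 → 12
  step 8: 12 → 7
  step 9: 7 → 2

2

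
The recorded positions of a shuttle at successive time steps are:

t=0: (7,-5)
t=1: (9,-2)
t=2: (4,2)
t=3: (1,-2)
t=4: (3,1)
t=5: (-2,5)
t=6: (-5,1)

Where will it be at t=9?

(-11,4)

Step-to-step displacements: (+2,+3), (-5,+4), (-3,-4), (+2,+3), (-5,+4), (-3,-4) — a repeating cycle of length 3.
step 7: apply (+2,+3) → (-3,4)
step 8: apply (-5,+4) → (-8,8)
step 9: apply (-3,-4) → (-11,4)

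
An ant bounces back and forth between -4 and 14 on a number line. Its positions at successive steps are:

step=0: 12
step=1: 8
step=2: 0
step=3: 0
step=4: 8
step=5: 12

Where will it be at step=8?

The value reflects between -4 and 14, moving 8 per step.
  step 6: 12 → 4
  step 7: 4 → -4
  step 8: -4 → 4

4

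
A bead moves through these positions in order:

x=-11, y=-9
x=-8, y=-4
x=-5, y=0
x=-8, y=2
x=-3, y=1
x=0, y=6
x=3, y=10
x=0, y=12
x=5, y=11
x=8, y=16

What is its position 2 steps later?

Step-to-step displacements: (+3,+5), (+3,+4), (-3,+2), (+5,-1), (+3,+5), (+3,+4), (-3,+2), (+5,-1), (+3,+5) — a repeating cycle of length 4.
step 10: apply (+3,+4) → x=11, y=20
step 11: apply (-3,+2) → x=8, y=22

x=8, y=22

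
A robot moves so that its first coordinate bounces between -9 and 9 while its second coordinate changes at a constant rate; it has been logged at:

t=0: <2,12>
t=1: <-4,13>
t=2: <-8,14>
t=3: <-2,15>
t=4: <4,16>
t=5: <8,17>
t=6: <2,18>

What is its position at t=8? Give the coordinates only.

<-8,20>

The first coordinate travels 6 per step and bounces off the walls at -9 and 9.
  step 7: 2 → -4
  step 8: -4 → -8
The second coordinate changes by +1 each step: at step 8 it is 20.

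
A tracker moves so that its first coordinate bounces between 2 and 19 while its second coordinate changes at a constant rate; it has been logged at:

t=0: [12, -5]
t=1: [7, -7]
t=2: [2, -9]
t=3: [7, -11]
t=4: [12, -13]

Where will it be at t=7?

The first coordinate travels 5 per step and bounces off the walls at 2 and 19.
  step 5: 12 → 17
  step 6: 17 → 16
  step 7: 16 → 11
The second coordinate changes by -2 each step: at step 7 it is -19.

[11, -19]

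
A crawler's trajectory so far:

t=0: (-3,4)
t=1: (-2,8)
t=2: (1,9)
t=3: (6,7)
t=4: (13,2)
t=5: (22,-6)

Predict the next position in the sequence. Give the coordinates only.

(33,-17)

First differences are (+1,+4), (+3,+1), (+5,-2), (+7,-5), (+9,-8); their common second difference is (+2,-3) (constant acceleration).
step 6: (22,-6) + (+11,-11) → (33,-17)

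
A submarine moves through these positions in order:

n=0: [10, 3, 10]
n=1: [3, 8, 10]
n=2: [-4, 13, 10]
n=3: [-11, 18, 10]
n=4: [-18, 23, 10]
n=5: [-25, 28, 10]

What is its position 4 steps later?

[-53, 48, 10]

Constant displacement of [-7, +5, +0] per step.
step 6: [-25, 28, 10] + [-7, +5, +0] → [-32, 33, 10]
step 7: [-32, 33, 10] + [-7, +5, +0] → [-39, 38, 10]
step 8: [-39, 38, 10] + [-7, +5, +0] → [-46, 43, 10]
step 9: [-46, 43, 10] + [-7, +5, +0] → [-53, 48, 10]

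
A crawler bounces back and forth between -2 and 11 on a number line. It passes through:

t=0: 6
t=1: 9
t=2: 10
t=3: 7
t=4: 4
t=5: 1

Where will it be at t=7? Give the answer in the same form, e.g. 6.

1

The value travels 3 per step and bounces off the walls at -2 and 11.
  step 6: 1 → -2
  step 7: -2 → 1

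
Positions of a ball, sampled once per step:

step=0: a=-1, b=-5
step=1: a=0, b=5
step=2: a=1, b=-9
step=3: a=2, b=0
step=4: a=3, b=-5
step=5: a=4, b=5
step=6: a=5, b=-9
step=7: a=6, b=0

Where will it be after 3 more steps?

a=9, b=-9

The a coordinate changes by +1 each step, so at step 10 it is -1 + 10·(1) = 9.
The b coordinate repeats the cycle [-5, 5, -9, 0] with period 4; step 10 mod 4 = 2, giving -9.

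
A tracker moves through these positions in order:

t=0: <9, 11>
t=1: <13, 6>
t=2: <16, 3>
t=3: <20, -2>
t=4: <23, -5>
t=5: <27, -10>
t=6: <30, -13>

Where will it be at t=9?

<41, -26>

Step-to-step displacements: <+4, -5>, <+3, -3>, <+4, -5>, <+3, -3>, <+4, -5>, <+3, -3> — a repeating cycle of length 2.
step 7: apply <+4, -5> → <34, -18>
step 8: apply <+3, -3> → <37, -21>
step 9: apply <+4, -5> → <41, -26>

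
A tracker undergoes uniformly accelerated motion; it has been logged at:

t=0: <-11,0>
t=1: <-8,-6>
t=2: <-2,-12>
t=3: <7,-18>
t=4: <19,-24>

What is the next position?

<34,-30>

Successive displacements: <+3,-6>, <+6,-6>, <+9,-6>, <+12,-6> — each changes by <+3,+0>.
step 5: <19,-24> + <+15,-6> → <34,-30>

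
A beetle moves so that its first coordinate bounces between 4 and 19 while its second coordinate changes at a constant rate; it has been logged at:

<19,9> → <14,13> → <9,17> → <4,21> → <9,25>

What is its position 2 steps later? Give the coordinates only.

The first coordinate travels 5 per step and bounces off the walls at 4 and 19.
  step 5: 9 → 14
  step 6: 14 → 19
The second coordinate changes by +4 each step: at step 6 it is 33.

<19,33>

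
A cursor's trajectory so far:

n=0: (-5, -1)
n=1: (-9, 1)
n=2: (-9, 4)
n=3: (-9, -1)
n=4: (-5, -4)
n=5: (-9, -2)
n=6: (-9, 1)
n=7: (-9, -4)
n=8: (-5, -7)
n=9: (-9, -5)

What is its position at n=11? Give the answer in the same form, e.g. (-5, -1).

Differencing gives (-4, +2), (+0, +3), (+0, -5), (+4, -3), (-4, +2), (+0, +3), (+0, -5), (+4, -3), (-4, +2). This is the pattern (-4, +2), (+0, +3), (+0, -5), (+4, -3) repeated.
step 10: apply (+0, +3) → (-9, -2)
step 11: apply (+0, -5) → (-9, -7)

(-9, -7)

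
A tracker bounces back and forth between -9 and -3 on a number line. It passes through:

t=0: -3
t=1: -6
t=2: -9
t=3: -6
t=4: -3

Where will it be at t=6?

-9

The value reflects between -9 and -3, moving 3 per step.
  step 5: -3 → -6
  step 6: -6 → -9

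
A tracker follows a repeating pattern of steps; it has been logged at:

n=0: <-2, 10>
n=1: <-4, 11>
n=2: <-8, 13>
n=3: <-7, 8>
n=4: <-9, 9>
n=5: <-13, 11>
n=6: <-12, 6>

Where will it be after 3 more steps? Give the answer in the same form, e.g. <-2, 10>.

Differencing gives <-2, +1>, <-4, +2>, <+1, -5>, <-2, +1>, <-4, +2>, <+1, -5>. This is the pattern <-2, +1>, <-4, +2>, <+1, -5> repeated.
step 7: apply <-2, +1> → <-14, 7>
step 8: apply <-4, +2> → <-18, 9>
step 9: apply <+1, -5> → <-17, 4>

<-17, 4>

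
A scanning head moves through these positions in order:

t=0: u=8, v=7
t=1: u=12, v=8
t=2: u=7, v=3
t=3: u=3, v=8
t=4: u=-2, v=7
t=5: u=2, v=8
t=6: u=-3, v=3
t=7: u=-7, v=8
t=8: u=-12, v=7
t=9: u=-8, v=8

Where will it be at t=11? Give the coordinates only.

u=-17, v=8

Differencing gives (+4, +1), (-5, -5), (-4, +5), (-5, -1), (+4, +1), (-5, -5), (-4, +5), (-5, -1), (+4, +1). This is the pattern (+4, +1), (-5, -5), (-4, +5), (-5, -1) repeated.
step 10: apply (-5, -5) → u=-13, v=3
step 11: apply (-4, +5) → u=-17, v=8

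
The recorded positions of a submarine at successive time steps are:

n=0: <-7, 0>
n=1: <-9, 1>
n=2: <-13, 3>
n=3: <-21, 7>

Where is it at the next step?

Step-to-step displacements: <-2, +1>, <-4, +2>, <-8, +4>; each is 2× the previous.
step 4: <-21, 7> + <-16, +8> → <-37, 15>

<-37, 15>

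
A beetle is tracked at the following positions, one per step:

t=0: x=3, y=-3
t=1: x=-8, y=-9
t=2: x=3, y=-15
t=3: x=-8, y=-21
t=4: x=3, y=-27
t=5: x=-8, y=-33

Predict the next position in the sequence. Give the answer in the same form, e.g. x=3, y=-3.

x=3, y=-39

X: cycles through 3, -8 every 2 steps. Step 6 lands at position 0 of the cycle → 3.
Y: linear, -6 per step → -39 at step 6.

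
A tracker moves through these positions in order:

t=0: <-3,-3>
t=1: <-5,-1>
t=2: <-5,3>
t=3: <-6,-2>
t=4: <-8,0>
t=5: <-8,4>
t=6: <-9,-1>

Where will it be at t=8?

<-11,5>

The moves between consecutive positions are <-2,+2>, <+0,+4>, <-1,-5>, <-2,+2>, <+0,+4>, <-1,-5>; they repeat the 3-cycle [<-2,+2>, <+0,+4>, <-1,-5>].
step 7: apply <-2,+2> → <-11,1>
step 8: apply <+0,+4> → <-11,5>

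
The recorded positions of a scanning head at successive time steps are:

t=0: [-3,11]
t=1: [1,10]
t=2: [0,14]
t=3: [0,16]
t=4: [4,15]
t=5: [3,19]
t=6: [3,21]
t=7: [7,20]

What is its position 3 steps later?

Differencing gives [+4,-1], [-1,+4], [+0,+2], [+4,-1], [-1,+4], [+0,+2], [+4,-1]. This is the pattern [+4,-1], [-1,+4], [+0,+2] repeated.
step 8: apply [-1,+4] → [6,24]
step 9: apply [+0,+2] → [6,26]
step 10: apply [+4,-1] → [10,25]

[10,25]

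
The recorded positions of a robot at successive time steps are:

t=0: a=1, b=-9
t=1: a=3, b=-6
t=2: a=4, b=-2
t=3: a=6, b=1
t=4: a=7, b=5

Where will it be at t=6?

a=10, b=12

Step-to-step displacements: (+2, +3), (+1, +4), (+2, +3), (+1, +4) — a repeating cycle of length 2.
step 5: apply (+2, +3) → a=9, b=8
step 6: apply (+1, +4) → a=10, b=12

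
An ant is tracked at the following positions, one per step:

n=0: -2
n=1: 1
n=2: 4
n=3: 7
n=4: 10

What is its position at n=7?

19

The position changes by +3 every step.
step 5: 10 + 3 → 13
step 6: 13 + 3 → 16
step 7: 16 + 3 → 19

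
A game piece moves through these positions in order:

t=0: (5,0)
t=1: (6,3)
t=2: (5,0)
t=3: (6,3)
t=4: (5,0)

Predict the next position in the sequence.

Consecutive displacements (+1,+3), (-1,-3), (+1,+3), (-1,-3) scale by a factor of -1 each step.
step 5: (5,0) + (+1,+3) → (6,3)

(6,3)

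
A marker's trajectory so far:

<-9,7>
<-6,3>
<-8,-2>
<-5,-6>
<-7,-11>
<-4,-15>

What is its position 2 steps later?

<-3,-24>

Step-to-step displacements: <+3,-4>, <-2,-5>, <+3,-4>, <-2,-5>, <+3,-4> — a repeating cycle of length 2.
step 6: apply <-2,-5> → <-6,-20>
step 7: apply <+3,-4> → <-3,-24>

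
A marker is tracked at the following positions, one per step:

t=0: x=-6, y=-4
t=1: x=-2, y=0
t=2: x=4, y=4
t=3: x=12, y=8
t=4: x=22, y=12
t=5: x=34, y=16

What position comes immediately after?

First differences are (+4, +4), (+6, +4), (+8, +4), (+10, +4), (+12, +4); their common second difference is (+2, +0) (constant acceleration).
step 6: x=34, y=16 + (+14, +4) → x=48, y=20

x=48, y=20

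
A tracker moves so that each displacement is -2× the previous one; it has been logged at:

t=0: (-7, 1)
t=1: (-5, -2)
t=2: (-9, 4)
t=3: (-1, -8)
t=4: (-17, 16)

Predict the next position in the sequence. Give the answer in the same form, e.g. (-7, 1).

Consecutive displacements (+2, -3), (-4, +6), (+8, -12), (-16, +24) scale by a factor of -2 each step.
step 5: (-17, 16) + (+32, -48) → (15, -32)

(15, -32)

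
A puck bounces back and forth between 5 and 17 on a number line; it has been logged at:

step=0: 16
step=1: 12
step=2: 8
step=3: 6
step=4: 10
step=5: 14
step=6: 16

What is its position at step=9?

The value travels 4 per step and bounces off the walls at 5 and 17.
  step 7: 16 → 12
  step 8: 12 → 8
  step 9: 8 → 6

6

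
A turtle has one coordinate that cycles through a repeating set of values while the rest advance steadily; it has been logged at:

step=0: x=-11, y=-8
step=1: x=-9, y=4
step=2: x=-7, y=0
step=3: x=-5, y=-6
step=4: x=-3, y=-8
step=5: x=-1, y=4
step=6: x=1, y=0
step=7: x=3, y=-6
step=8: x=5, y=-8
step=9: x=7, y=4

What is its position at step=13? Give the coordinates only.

x=15, y=4

The x coordinate changes by +2 each step, so at step 13 it is -11 + 13·(2) = 15.
The y coordinate repeats the cycle [-8, 4, 0, -6] with period 4; step 13 mod 4 = 1, giving 4.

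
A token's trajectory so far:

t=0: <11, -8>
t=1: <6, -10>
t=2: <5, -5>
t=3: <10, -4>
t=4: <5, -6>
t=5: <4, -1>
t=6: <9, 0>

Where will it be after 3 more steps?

The moves between consecutive positions are <-5, -2>, <-1, +5>, <+5, +1>, <-5, -2>, <-1, +5>, <+5, +1>; they repeat the 3-cycle [<-5, -2>, <-1, +5>, <+5, +1>].
step 7: apply <-5, -2> → <4, -2>
step 8: apply <-1, +5> → <3, 3>
step 9: apply <+5, +1> → <8, 4>

<8, 4>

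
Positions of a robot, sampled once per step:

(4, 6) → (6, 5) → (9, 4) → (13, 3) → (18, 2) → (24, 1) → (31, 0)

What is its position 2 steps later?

(48, -2)

Taking differences between consecutive positions: (+2, -1), (+3, -1), (+4, -1), (+5, -1), (+6, -1), (+7, -1). These grow by (+1, +0) each step.
step 7: (31, 0) + (+8, -1) → (39, -1)
step 8: (39, -1) + (+9, -1) → (48, -2)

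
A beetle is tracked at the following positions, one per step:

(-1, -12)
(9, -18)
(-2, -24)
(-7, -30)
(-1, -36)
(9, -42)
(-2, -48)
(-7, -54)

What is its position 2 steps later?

(9, -66)

The first coordinate repeats the cycle [-1, 9, -2, -7] with period 4; step 9 mod 4 = 1, giving 9.
The second coordinate changes by -6 each step, so at step 9 it is -12 + 9·(-6) = -66.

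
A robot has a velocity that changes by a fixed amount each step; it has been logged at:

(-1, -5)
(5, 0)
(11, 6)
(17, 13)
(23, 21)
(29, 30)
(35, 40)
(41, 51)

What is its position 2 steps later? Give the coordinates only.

(53, 76)

Taking differences between consecutive positions: (+6, +5), (+6, +6), (+6, +7), (+6, +8), (+6, +9), (+6, +10), (+6, +11). These grow by (+0, +1) each step.
step 8: (41, 51) + (+6, +12) → (47, 63)
step 9: (47, 63) + (+6, +13) → (53, 76)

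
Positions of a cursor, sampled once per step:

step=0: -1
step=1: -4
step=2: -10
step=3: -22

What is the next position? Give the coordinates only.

-46

Step-to-step displacements: -3, -6, -12; each is 2× the previous.
step 4: -22 − 24 → -46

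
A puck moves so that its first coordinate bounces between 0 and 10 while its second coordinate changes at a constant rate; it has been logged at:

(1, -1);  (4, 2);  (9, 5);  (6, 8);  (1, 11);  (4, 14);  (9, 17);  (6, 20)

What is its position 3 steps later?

(9, 29)

The first coordinate reflects between 0 and 10, moving 5 per step.
  step 8: 6 → 1
  step 9: 1 → 4
  step 10: 4 → 9
The second coordinate changes by +3 each step: at step 10 it is 29.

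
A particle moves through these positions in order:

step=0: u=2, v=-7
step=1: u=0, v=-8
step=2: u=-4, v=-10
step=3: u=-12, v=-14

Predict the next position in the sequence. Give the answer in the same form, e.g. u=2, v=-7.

Consecutive displacements (-2, -1), (-4, -2), (-8, -4) scale by a factor of 2 each step.
step 4: u=-12, v=-14 + (-16, -8) → u=-28, v=-22

u=-28, v=-22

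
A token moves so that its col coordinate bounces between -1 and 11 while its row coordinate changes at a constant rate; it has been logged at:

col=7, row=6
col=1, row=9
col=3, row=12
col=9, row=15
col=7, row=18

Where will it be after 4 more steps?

col=7, row=30

The col coordinate travels 6 per step and bounces off the walls at -1 and 11.
  step 5: 7 → 1
  step 6: 1 → 3
  step 7: 3 → 9
  step 8: 9 → 7
The row coordinate changes by +3 each step: at step 8 it is 30.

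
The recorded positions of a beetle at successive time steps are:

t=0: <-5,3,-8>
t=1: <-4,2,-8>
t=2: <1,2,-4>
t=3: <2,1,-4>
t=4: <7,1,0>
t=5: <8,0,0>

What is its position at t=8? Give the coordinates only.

<19,-1,8>

Differencing gives <+1,-1,+0>, <+5,+0,+4>, <+1,-1,+0>, <+5,+0,+4>, <+1,-1,+0>. This is the pattern <+1,-1,+0>, <+5,+0,+4> repeated.
step 6: apply <+5,+0,+4> → <13,0,4>
step 7: apply <+1,-1,+0> → <14,-1,4>
step 8: apply <+5,+0,+4> → <19,-1,8>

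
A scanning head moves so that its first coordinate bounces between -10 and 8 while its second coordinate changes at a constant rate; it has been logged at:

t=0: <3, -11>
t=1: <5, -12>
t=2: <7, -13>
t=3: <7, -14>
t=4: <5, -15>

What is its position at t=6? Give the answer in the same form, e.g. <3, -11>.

<1, -17>

The first coordinate reflects between -10 and 8, moving 2 per step.
  step 5: 5 → 3
  step 6: 3 → 1
The second coordinate changes by -1 each step: at step 6 it is -17.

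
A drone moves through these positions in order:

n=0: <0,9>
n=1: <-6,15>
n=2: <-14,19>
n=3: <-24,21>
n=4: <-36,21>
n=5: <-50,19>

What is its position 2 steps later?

<-84,9>

Taking differences between consecutive positions: <-6,+6>, <-8,+4>, <-10,+2>, <-12,+0>, <-14,-2>. These grow by <-2,-2> each step.
step 6: <-50,19> + <-16,-4> → <-66,15>
step 7: <-66,15> + <-18,-6> → <-84,9>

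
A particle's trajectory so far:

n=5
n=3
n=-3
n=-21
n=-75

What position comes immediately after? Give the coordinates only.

n=-237

Step-to-step displacements: -2, -6, -18, -54; each is 3× the previous.
step 5: -75 − 162 → n=-237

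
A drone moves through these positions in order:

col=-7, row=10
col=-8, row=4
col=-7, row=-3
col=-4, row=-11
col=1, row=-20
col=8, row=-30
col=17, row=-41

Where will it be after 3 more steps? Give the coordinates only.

Taking differences between consecutive positions: (-1, -6), (+1, -7), (+3, -8), (+5, -9), (+7, -10), (+9, -11). These grow by (+2, -1) each step.
step 7: col=17, row=-41 + (+11, -12) → col=28, row=-53
step 8: col=28, row=-53 + (+13, -13) → col=41, row=-66
step 9: col=41, row=-66 + (+15, -14) → col=56, row=-80

col=56, row=-80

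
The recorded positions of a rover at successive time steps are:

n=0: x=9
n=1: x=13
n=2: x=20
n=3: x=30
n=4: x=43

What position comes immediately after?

Successive displacements: +4, +7, +10, +13 — each changes by +3.
step 5: 43 + 16 → x=59

x=59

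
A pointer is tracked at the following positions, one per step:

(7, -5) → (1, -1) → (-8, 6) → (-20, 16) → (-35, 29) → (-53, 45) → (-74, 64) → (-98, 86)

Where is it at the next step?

Successive displacements: (-6, +4), (-9, +7), (-12, +10), (-15, +13), (-18, +16), (-21, +19), (-24, +22) — each changes by (-3, +3).
step 8: (-98, 86) + (-27, +25) → (-125, 111)

(-125, 111)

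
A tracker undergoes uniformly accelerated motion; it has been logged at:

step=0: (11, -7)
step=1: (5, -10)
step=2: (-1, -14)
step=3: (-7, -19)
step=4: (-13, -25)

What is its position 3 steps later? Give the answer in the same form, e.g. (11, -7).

(-31, -49)

First differences are (-6, -3), (-6, -4), (-6, -5), (-6, -6); their common second difference is (+0, -1) (constant acceleration).
step 5: (-13, -25) + (-6, -7) → (-19, -32)
step 6: (-19, -32) + (-6, -8) → (-25, -40)
step 7: (-25, -40) + (-6, -9) → (-31, -49)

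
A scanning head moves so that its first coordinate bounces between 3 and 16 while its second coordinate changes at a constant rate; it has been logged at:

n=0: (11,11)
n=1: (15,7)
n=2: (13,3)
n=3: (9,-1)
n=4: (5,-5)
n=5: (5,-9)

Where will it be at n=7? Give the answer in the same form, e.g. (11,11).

(13,-17)

The first coordinate reflects between 3 and 16, moving 4 per step.
  step 6: 5 → 9
  step 7: 9 → 13
The second coordinate changes by -4 each step: at step 7 it is -17.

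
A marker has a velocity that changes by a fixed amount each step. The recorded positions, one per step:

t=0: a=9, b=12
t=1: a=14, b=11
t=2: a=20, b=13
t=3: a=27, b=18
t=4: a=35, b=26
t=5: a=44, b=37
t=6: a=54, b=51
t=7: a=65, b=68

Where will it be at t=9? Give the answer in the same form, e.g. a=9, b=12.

a=90, b=111

First differences are (+5, -1), (+6, +2), (+7, +5), (+8, +8), (+9, +11), (+10, +14), (+11, +17); their common second difference is (+1, +3) (constant acceleration).
step 8: a=65, b=68 + (+12, +20) → a=77, b=88
step 9: a=77, b=88 + (+13, +23) → a=90, b=111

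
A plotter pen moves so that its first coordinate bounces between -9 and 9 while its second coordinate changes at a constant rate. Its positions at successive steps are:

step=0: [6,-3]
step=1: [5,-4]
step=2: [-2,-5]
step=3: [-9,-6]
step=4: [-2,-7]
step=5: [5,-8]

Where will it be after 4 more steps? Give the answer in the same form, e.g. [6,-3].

[-3,-12]

The first coordinate travels 7 per step and bounces off the walls at -9 and 9.
  step 6: 5 → 6
  step 7: 6 → -1
  step 8: -1 → -8
  step 9: -8 → -3
The second coordinate changes by -1 each step: at step 9 it is -12.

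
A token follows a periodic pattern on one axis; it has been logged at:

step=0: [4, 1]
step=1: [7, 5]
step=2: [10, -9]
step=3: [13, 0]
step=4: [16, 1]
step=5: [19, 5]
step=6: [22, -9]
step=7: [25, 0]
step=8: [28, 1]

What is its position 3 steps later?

[37, 0]

First: linear, +3 per step → 37 at step 11.
Second: cycles through 1, 5, -9, 0 every 4 steps. Step 11 lands at position 3 of the cycle → 0.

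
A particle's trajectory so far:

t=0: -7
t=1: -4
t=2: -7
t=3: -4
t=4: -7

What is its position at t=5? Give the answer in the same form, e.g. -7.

Consecutive displacements +3, -3, +3, -3 scale by a factor of -1 each step.
step 5: -7 + 3 → -4

-4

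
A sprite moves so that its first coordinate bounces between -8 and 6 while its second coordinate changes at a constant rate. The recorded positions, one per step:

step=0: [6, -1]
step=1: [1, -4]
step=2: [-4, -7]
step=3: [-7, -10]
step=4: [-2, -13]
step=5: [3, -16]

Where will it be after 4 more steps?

[-5, -28]

The first coordinate travels 5 per step and bounces off the walls at -8 and 6.
  step 6: 3 → 4
  step 7: 4 → -1
  step 8: -1 → -6
  step 9: -6 → -5
The second coordinate changes by -3 each step: at step 9 it is -28.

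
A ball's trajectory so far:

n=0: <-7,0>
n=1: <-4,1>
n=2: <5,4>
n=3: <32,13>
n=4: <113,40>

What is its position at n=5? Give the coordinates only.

<356,121>

Consecutive displacements <+3,+1>, <+9,+3>, <+27,+9>, <+81,+27> scale by a factor of 3 each step.
step 5: <113,40> + <+243,+81> → <356,121>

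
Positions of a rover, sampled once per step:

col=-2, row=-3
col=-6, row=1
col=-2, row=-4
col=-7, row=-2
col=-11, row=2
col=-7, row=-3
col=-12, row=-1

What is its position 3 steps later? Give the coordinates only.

Differencing gives (-4, +4), (+4, -5), (-5, +2), (-4, +4), (+4, -5), (-5, +2). This is the pattern (-4, +4), (+4, -5), (-5, +2) repeated.
step 7: apply (-4, +4) → col=-16, row=3
step 8: apply (+4, -5) → col=-12, row=-2
step 9: apply (-5, +2) → col=-17, row=0

col=-17, row=0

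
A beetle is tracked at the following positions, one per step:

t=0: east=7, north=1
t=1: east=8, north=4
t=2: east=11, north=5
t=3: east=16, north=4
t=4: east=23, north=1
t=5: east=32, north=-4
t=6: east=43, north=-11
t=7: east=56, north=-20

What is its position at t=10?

east=107, north=-59

Taking differences between consecutive positions: (+1, +3), (+3, +1), (+5, -1), (+7, -3), (+9, -5), (+11, -7), (+13, -9). These grow by (+2, -2) each step.
step 8: east=56, north=-20 + (+15, -11) → east=71, north=-31
step 9: east=71, north=-31 + (+17, -13) → east=88, north=-44
step 10: east=88, north=-44 + (+19, -15) → east=107, north=-59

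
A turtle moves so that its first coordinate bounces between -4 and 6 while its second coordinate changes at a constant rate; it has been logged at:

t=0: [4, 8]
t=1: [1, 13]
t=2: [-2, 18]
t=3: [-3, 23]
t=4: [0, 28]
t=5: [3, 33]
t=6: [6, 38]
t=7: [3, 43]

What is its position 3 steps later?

[-2, 58]

The first coordinate reflects between -4 and 6, moving 3 per step.
  step 8: 3 → 0
  step 9: 0 → -3
  step 10: -3 → -2
The second coordinate changes by +5 each step: at step 10 it is 58.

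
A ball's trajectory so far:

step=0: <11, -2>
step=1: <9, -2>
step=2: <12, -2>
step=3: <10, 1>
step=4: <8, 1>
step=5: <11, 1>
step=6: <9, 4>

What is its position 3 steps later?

<8, 7>

The moves between consecutive positions are <-2, +0>, <+3, +0>, <-2, +3>, <-2, +0>, <+3, +0>, <-2, +3>; they repeat the 3-cycle [<-2, +0>, <+3, +0>, <-2, +3>].
step 7: apply <-2, +0> → <7, 4>
step 8: apply <+3, +0> → <10, 4>
step 9: apply <-2, +3> → <8, 7>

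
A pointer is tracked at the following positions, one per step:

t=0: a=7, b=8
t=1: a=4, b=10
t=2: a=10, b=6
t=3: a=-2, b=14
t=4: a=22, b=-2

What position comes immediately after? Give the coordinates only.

a=-26, b=30

Step-to-step displacements: (-3, +2), (+6, -4), (-12, +8), (+24, -16); each is -2× the previous.
step 5: a=22, b=-2 + (-48, +32) → a=-26, b=30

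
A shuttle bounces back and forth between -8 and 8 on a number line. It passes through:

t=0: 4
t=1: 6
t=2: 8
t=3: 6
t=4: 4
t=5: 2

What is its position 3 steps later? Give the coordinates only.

-4

The value reflects between -8 and 8, moving 2 per step.
  step 6: 2 → 0
  step 7: 0 → -2
  step 8: -2 → -4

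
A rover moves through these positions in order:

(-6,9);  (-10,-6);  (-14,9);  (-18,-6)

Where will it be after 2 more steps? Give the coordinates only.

(-26,-6)

The first coordinate changes by -4 each step, so at step 5 it is -6 + 5·(-4) = -26.
The second coordinate repeats the cycle [9, -6] with period 2; step 5 mod 2 = 1, giving -6.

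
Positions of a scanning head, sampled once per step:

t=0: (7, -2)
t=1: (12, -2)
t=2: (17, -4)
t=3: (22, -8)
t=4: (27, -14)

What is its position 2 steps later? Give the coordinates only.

(37, -32)

First differences are (+5, +0), (+5, -2), (+5, -4), (+5, -6); their common second difference is (+0, -2) (constant acceleration).
step 5: (27, -14) + (+5, -8) → (32, -22)
step 6: (32, -22) + (+5, -10) → (37, -32)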